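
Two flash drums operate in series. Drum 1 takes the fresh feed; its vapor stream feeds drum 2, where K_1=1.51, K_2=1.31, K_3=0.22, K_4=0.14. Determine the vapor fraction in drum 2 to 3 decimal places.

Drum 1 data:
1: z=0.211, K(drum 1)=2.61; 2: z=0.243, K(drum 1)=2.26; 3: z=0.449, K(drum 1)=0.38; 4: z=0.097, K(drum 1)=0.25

Drum 1:
Material balance + equilibrium reduce to Σ zᵢ(Kᵢ−1)/(1+ψ₁(Kᵢ−1)) = 0.
g(0) = ΣzᵢKᵢ − 1 = 0.295 and g(1) = 1 − Σzᵢ/Kᵢ = -0.758, so a root lies in (0, 1).
Newton iteration, ψ₁⁰ = 0.59:
  ψ₁ = 0.590: g = -0.2196, g' = -0.875 → ψ₁ = 0.339
  ψ₁ = 0.339: g = -0.0158, g' = -0.793 → ψ₁ = 0.319
Converged at ψ₁ = 0.319.
Drum-1 compositions:
  1: x = 0.139, y = 0.364
  2: x = 0.173, y = 0.392
  3: x = 0.560, y = 0.213
  4: x = 0.128, y = 0.032
Drum-2 feed = drum-1 vapor: z₂ = (0.3637, 0.3916, 0.2127, 0.0319).
Drum 2:
Rachford–Rice: g(ψ₂) = Σ zᵢ(Kᵢ−1)/(1+ψ₂(Kᵢ−1)) = 0.
Check two-phase: ΣzᵢKᵢ = 1.114 > 1 and Σzᵢ/Kᵢ = 1.735 > 1, so g(0) = 0.114 > 0 and g(1) = -0.735 < 0.
Iterate (Newton) starting at ψ₂ = 0.5:
  ψ₂ = 0.500: g = -0.0672, g' = -0.509 → ψ₂ = 0.368
  ψ₂ = 0.368: g = -0.0076, g' = -0.402 → ψ₂ = 0.349
Converged at ψ₂ = 0.349.
  1: x = 0.309, y = 0.466
  2: x = 0.353, y = 0.463
  3: x = 0.292, y = 0.064
  4: x = 0.046, y = 0.006

V/F (drum 2) = 0.349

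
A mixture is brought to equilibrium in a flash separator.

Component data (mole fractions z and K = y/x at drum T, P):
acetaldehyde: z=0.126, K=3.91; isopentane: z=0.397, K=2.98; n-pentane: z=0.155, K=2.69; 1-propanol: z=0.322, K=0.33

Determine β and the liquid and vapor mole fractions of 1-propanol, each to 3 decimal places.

β = 0.854, x_1-propanol = 0.753, y_1-propanol = 0.248

Rachford–Rice: g(β) = Σ zᵢ(Kᵢ−1)/(1+β(Kᵢ−1)) = 0.
g(0) = ΣzᵢKᵢ − 1 = 1.199 and g(1) = 1 − Σzᵢ/Kᵢ = -0.199, so a root lies in (0, 1).
Iterate (Newton) starting at β = 0.51:
  β = 0.510: g = 0.3517, g' = -1.019 → β = 0.855
  β = 0.855: g = -0.0009, g' = -1.169 → β = 0.854
Converged at β = 0.854.
Compositions from xᵢ = zᵢ/(1+β(Kᵢ−1)), yᵢ = Kᵢxᵢ:
  acetaldehyde: x = 0.036, y = 0.141
  isopentane: x = 0.148, y = 0.440
  n-pentane: x = 0.063, y = 0.171
  1-propanol: x = 0.753, y = 0.248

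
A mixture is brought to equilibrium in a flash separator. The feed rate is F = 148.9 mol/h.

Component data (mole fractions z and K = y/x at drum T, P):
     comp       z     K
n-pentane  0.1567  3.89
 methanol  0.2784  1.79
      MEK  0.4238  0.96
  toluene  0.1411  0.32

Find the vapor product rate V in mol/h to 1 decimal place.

Rachford–Rice: g(ψ) = Σ zᵢ(Kᵢ−1)/(1+ψ(Kᵢ−1)) = 0.
Feasibility: ΣzᵢKᵢ = 1.5599, Σzᵢ/Kᵢ = 1.0782 — both > 1, two phases present.
Newton iteration, ψ⁰ = 0.49:
  ψ = 0.4900: g = 0.18481, g' = -0.4620 → ψ = 0.8901
  ψ = 0.8901: g = -0.00473, g' = -0.5819 → ψ = 0.8819
Converged at ψ = 0.8819.
Then V = ψ·F = 0.8819·148.9 = 131.3 mol/h and L = F − V = 17.6 mol/h.

V = 131.3 mol/h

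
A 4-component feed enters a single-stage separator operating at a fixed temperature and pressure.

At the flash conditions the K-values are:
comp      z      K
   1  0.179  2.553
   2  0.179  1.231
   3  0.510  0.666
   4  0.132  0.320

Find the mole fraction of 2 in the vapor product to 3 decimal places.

Let ψ = V/F and solve Σ zᵢ(Kᵢ−1)/(1+ψ(Kᵢ−1)) = 0.
Check two-phase: ΣzᵢKᵢ = 1.059 > 1 and Σzᵢ/Kᵢ = 1.394 > 1, so g(0) = 0.059 > 0 and g(1) = -0.394 < 0.
Newton–Raphson from ψ = 0.5:
  ψ = 0.500: g = -0.1469, g' = -0.367 → ψ = 0.099
  ψ = 0.099: g = 0.0089, g' = -0.464 → ψ = 0.118
  ψ = 0.118: g = 0.0001, g' = -0.451 → ψ = 0.119
Converged at ψ = 0.119.
Compositions from xᵢ = zᵢ/(1+ψ(Kᵢ−1)), yᵢ = Kᵢxᵢ:
  1: x = 0.151, y = 0.386
  2: x = 0.174, y = 0.214
  3: x = 0.531, y = 0.354
  4: x = 0.144, y = 0.046

y_2 = 0.214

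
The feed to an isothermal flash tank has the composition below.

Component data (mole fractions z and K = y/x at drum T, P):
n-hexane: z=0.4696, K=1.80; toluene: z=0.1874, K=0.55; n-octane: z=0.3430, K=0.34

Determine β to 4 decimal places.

Let β = V/F and solve Σ zᵢ(Kᵢ−1)/(1+β(Kᵢ−1)) = 0.
g(0) = ΣzᵢKᵢ − 1 = 0.0650 and g(1) = 1 − Σzᵢ/Kᵢ = -0.6104, so a root lies in (0, 1).
Newton–Raphson from β = 0.5:
  β = 0.5000: g = -0.17835, g' = -0.5494 → β = 0.1753
  β = 0.1753: g = -0.01810, g' = -0.4670 → β = 0.1366
Converged at β = 0.1366.

β = 0.1366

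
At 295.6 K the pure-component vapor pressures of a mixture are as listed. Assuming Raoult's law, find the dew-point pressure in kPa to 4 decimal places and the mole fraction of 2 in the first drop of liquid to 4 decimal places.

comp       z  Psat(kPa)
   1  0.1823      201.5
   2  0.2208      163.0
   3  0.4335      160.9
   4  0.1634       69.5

Pdew = 136.8998 kPa, x_2 = 0.1854

At the dew point ψ → 1, so Σzᵢ/Kᵢ = 1 with Kᵢ = Pᵢˢᵃᵗ/P ⇒ 1/P = Σzᵢ/Pᵢˢᵃᵗ.
1/P = 0.1823/201.5 + 0.2208/163.0 + 0.4335/160.9 + 0.1634/69.5 = 0.0073046 ⇒ P = 136.8998 kPa
xᵢ = zᵢP/Pᵢˢᵃᵗ ⇒ x_2 = 0.2208·136.8998/163.0 = 0.1854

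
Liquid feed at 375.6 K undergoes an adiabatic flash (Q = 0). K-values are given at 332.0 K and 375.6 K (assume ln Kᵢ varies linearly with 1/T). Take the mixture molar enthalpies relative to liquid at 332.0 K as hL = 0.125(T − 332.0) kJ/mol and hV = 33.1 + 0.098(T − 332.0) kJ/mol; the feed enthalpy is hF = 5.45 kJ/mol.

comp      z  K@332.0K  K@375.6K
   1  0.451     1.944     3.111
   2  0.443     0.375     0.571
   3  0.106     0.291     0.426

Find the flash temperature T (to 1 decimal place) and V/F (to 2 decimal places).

T = 334.0 K, V/F = 0.16

Adiabatic flash: solve Rachford–Rice at each trial T, then check hF = ψ·hV(T) + (1−ψ)·hL(T).
  T = 332.0 K: K = (1.944, 0.375, 0.291), RR gives ψ = 0.122, H_out = 4.026 kJ/mol
  T = 375.6 K: K = (3.111, 0.571, 0.426), RR gives ψ = 0.719, H_out = 28.387 kJ/mol
  T = 353.8 K: K = (2.495, 0.469, 0.356), RR gives ψ = 0.447, H_out = 17.245 kJ/mol
  T = 342.9 K: K = (2.211, 0.421, 0.323), RR gives ψ = 0.300, H_out = 11.206 kJ/mol
  T = 337.4 K: K = (2.074, 0.397, 0.307), RR gives ψ = 0.216, H_out = 7.787 kJ/mol
  T = 334.7 K: K = (2.009, 0.386, 0.299), RR gives ψ = 0.170, H_out = 5.967 kJ/mol
  T = 333.4 K: K = (1.977, 0.381, 0.295), RR gives ψ = 0.147, H_out = 5.049 kJ/mol
Linear interpolation between T = 333.4 (H_out = 5.049) and T = 334.7 (H_out = 5.967) on hF = 5.45 gives T ≈ 334.0 K, at which ψ = 0.16.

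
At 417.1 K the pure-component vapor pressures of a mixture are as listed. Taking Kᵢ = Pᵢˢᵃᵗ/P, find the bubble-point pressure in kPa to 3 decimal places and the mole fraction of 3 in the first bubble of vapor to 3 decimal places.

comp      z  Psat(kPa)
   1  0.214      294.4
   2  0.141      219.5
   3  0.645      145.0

Pbub = 187.476 kPa, y_3 = 0.499

At the bubble point ψ → 0, so ΣzᵢKᵢ = 1 with Kᵢ = Pᵢˢᵃᵗ/P ⇒ P = ΣzᵢPᵢˢᵃᵗ.
P = 0.214·294.4 + 0.141·219.5 + 0.645·145.0 = 187.476 kPa
yᵢ = zᵢPᵢˢᵃᵗ/P ⇒ y_3 = 0.645·145.0/187.476 = 0.499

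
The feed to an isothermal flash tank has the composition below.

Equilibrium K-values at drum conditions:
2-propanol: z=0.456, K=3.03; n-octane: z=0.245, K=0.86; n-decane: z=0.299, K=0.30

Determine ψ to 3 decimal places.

ψ = 0.623

Rachford–Rice: g(ψ) = Σ zᵢ(Kᵢ−1)/(1+ψ(Kᵢ−1)) = 0.
Check two-phase: ΣzᵢKᵢ = 1.682 > 1 and Σzᵢ/Kᵢ = 1.432 > 1, so g(0) = 0.682 > 0 and g(1) = -0.432 < 0.
Newton–Raphson from ψ = 0.37:
  ψ = 0.370: g = 0.2100, g' = -0.885 → ψ = 0.607
  ψ = 0.607: g = 0.0130, g' = -0.826 → ψ = 0.623
Converged at ψ = 0.623.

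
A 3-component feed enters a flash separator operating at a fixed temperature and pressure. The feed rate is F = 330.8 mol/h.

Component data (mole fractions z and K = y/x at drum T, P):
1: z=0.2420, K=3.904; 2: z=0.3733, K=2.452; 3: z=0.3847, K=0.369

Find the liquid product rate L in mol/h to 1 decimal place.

L = 75.8 mol/h

Newton–Raphson from V/F = 0.5:
  V/F = 0.5000: g = 0.24602, g' = -0.9305 → V/F = 0.7644
  V/F = 0.7644: g = 0.00625, g' = -0.9452 → V/F = 0.7710
Converged at V/F = 0.7710.
Then V = V/F·F = 0.7710·330.8 = 255.0 mol/h and L = F − V = 75.8 mol/h.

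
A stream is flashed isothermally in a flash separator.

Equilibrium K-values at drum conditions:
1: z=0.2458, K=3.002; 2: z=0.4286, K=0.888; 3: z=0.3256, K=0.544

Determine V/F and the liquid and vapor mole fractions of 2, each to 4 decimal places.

V/F = 0.5075, x_2 = 0.4544, y_2 = 0.4035

Newton–Raphson from V/F = 0.5:
  V/F = 0.5000: g = 0.00275, g' = -0.3657 → V/F = 0.5075
Converged at V/F = 0.5075.
Compositions from xᵢ = zᵢ/(1+V/F(Kᵢ−1)), yᵢ = Kᵢxᵢ:
  1: x = 0.1219, y = 0.3660
  2: x = 0.4544, y = 0.4035
  3: x = 0.4236, y = 0.2305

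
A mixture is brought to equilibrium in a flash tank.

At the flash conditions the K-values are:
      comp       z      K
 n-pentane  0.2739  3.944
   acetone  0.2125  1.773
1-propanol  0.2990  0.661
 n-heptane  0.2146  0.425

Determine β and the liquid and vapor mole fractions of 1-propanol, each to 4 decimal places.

β = 0.7544, x_1-propanol = 0.4017, y_1-propanol = 0.2655

Rachford–Rice: g(β) = Σ zᵢ(Kᵢ−1)/(1+β(Kᵢ−1)) = 0.
Feasibility: ΣzᵢKᵢ = 1.7459, Σzᵢ/Kᵢ = 1.1466 — both > 1, two phases present.
Iterate (Newton) starting at β = 0.5:
  β = 0.5000: g = 0.14944, g' = -0.6441 → β = 0.7320
  β = 0.7320: g = 0.01259, g' = -0.5626 → β = 0.7544
Converged at β = 0.7544.
Compositions from xᵢ = zᵢ/(1+β(Kᵢ−1)), yᵢ = Kᵢxᵢ:
  n-pentane: x = 0.0850, y = 0.3354
  acetone: x = 0.1342, y = 0.2380
  1-propanol: x = 0.4017, y = 0.2655
  n-heptane: x = 0.3790, y = 0.1611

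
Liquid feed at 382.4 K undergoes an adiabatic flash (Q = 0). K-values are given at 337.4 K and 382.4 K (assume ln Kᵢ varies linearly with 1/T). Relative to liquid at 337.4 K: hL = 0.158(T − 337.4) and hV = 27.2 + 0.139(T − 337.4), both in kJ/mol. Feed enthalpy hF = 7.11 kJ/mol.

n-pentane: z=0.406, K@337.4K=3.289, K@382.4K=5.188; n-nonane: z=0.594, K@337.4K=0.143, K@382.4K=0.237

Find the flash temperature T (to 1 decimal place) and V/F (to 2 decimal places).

Adiabatic flash: solve Rachford–Rice at each trial T, then check hF = ψ·hV(T) + (1−ψ)·hL(T).
  T = 337.4 K: K = (3.289, 0.143), RR gives ψ = 0.214, H_out = 5.827 kJ/mol
  T = 382.4 K: K = (5.188, 0.237), RR gives ψ = 0.390, H_out = 17.392 kJ/mol
  T = 359.9 K: K = (4.190, 0.187), RR gives ψ = 0.313, H_out = 11.940 kJ/mol
  T = 348.6 K: K = (3.725, 0.164), RR gives ψ = 0.268, H_out = 8.995 kJ/mol
  T = 343.0 K: K = (3.504, 0.153), RR gives ψ = 0.242, H_out = 7.450 kJ/mol
  T = 340.2 K: K = (3.396, 0.148), RR gives ψ = 0.229, H_out = 6.649 kJ/mol
  T = 341.6 K: K = (3.449, 0.151), RR gives ψ = 0.236, H_out = 7.052 kJ/mol
Linear interpolation between T = 341.6 (H_out = 7.052) and T = 343.0 (H_out = 7.450) on hF = 7.11 gives T ≈ 341.8 K, at which ψ = 0.24.

T = 341.8 K, V/F = 0.24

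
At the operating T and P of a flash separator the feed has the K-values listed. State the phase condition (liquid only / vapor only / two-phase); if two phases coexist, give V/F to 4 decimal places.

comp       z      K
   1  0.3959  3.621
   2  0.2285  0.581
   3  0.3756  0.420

ΣzᵢKᵢ = 1.7241; Σzᵢ/Kᵢ = 1.3969.
Both exceed 1, so a two-phase solution exists.
Material balance + equilibrium reduce to Σ zᵢ(Kᵢ−1)/(1+ψ(Kᵢ−1)) = 0.
Iterate (Newton) starting at ψ = 0.5:
  ψ = 0.5000: g = 0.02116, g' = -0.8243 → ψ = 0.5257
  ψ = 0.5257: g = 0.00021, g' = -0.8085 → ψ = 0.5259
Converged at ψ = 0.5259.

two-phase, V/F = 0.5259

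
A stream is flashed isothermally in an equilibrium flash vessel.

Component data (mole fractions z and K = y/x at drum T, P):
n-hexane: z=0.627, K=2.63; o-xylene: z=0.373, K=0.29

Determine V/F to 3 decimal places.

Material balance + equilibrium reduce to Σ zᵢ(Kᵢ−1)/(1+V/F(Kᵢ−1)) = 0.
g(0) = ΣzᵢKᵢ − 1 = 0.757 and g(1) = 1 − Σzᵢ/Kᵢ = -0.525, so a root lies in (0, 1).
Binary case is linear: z₁(K₁−1)(1+V/F(K₂−1)) + z₂(K₂−1)(1+V/F(K₁−1)) = 0
⇒ V/F = [z₁(K₁−1)+z₂(K₂−1)] / [−(K₁−1)(K₂−1)] = 0.7572/1.1573 = 0.654

V/F = 0.654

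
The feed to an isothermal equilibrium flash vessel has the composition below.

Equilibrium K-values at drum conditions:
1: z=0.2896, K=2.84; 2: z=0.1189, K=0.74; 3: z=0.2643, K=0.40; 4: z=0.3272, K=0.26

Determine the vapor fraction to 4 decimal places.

ψ = 0.0885

Rachford–Rice: g(ψ) = Σ zᵢ(Kᵢ−1)/(1+ψ(Kᵢ−1)) = 0.
Check two-phase: ΣzᵢKᵢ = 1.1012 > 1 and Σzᵢ/Kᵢ = 2.1819 > 1, so g(0) = 0.1012 > 0 and g(1) = -1.1819 < 0.
Newton–Raphson from ψ = 0.5:
  ψ = 0.5000: g = -0.36887, g' = -0.9222 → ψ = 0.1000
  ψ = 0.1000: g = -0.01187, g' = -1.0245 → ψ = 0.0884
  ψ = 0.0884: g = 0.00012, g' = -1.0449 → ψ = 0.0885
Converged at ψ = 0.0885.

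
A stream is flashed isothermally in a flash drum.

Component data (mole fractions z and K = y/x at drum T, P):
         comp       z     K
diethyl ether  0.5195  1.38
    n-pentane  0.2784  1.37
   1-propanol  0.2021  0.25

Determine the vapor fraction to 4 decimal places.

Rachford–Rice: g(ψ) = Σ zᵢ(Kᵢ−1)/(1+ψ(Kᵢ−1)) = 0.
Feasibility: ΣzᵢKᵢ = 1.1488, Σzᵢ/Kᵢ = 1.3881 — both > 1, two phases present.
Newton–Raphson from ψ = 0.5:
  ψ = 0.5000: g = 0.01030, g' = -0.3711 → ψ = 0.5277
  ψ = 0.5277: g = -0.00026, g' = -0.3901 → ψ = 0.5271
Converged at ψ = 0.5271.

ψ = 0.5271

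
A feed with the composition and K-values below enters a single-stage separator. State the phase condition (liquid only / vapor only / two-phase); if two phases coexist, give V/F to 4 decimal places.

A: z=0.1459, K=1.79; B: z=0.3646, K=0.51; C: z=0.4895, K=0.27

liquid only

ΣzᵢKᵢ = 0.5793; Σzᵢ/Kᵢ = 2.6094.
Since ΣzᵢKᵢ < 1 the mixture is below its bubble point — single liquid phase.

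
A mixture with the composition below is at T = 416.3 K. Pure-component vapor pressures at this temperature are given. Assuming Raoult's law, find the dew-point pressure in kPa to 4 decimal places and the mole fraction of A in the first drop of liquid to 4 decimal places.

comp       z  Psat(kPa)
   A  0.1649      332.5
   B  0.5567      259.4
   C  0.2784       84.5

Pdew = 168.4432 kPa, x_A = 0.0835

At the dew point ψ → 1, so Σzᵢ/Kᵢ = 1 with Kᵢ = Pᵢˢᵃᵗ/P ⇒ 1/P = Σzᵢ/Pᵢˢᵃᵗ.
1/P = 0.1649/332.5 + 0.5567/259.4 + 0.2784/84.5 = 0.0059367 ⇒ P = 168.4432 kPa
xᵢ = zᵢP/Pᵢˢᵃᵗ ⇒ x_A = 0.1649·168.4432/332.5 = 0.0835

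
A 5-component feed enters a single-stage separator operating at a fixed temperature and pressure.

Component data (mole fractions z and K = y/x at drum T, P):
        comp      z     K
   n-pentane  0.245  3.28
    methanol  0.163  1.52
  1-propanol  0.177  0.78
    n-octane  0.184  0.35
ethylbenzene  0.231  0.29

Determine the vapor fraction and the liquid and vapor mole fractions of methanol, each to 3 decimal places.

Let ψ = V/F and solve Σ zᵢ(Kᵢ−1)/(1+ψ(Kᵢ−1)) = 0.
Check two-phase: ΣzᵢKᵢ = 1.321 > 1 and Σzᵢ/Kᵢ = 1.731 > 1, so g(0) = 0.321 > 0 and g(1) = -0.731 < 0.
Newton iteration, ψ⁰ = 0.5:
  ψ = 0.500: g = -0.1469, g' = -0.767 → ψ = 0.309
  ψ = 0.309: g = -0.0004, g' = -0.794 → ψ = 0.308
Converged at ψ = 0.308.
Compositions from xᵢ = zᵢ/(1+ψ(Kᵢ−1)), yᵢ = Kᵢxᵢ:
  n-pentane: x = 0.144, y = 0.472
  methanol: x = 0.140, y = 0.214
  1-propanol: x = 0.190, y = 0.148
  n-octane: x = 0.230, y = 0.081
  ethylbenzene: x = 0.296, y = 0.086

ψ = 0.308, x_methanol = 0.140, y_methanol = 0.214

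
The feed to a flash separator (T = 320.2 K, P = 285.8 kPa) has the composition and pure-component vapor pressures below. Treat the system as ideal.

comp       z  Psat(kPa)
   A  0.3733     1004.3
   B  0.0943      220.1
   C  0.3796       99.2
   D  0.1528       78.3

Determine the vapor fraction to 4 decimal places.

ψ = 0.3552

Raoult's law: Kᵢ = Pᵢˢᵃᵗ/P = Pᵢˢᵃᵗ/285.8.
  K_A = 1004.3/285.8 = 3.513996, K_B = 220.1/285.8 = 0.770119, K_C = 99.2/285.8 = 0.347096, K_D = 78.3/285.8 = 0.273968
Rachford–Rice: g(ψ) = Σ zᵢ(Kᵢ−1)/(1+ψ(Kᵢ−1)) = 0.
Check two-phase: ΣzᵢKᵢ = 1.5580 > 1 and Σzᵢ/Kᵢ = 1.8801 > 1, so g(0) = 0.5580 > 0 and g(1) = -0.8801 < 0.
Iterate (Newton) starting at ψ = 0.5:
  ψ = 0.5000: g = -0.15081, g' = -1.0247 → ψ = 0.3528
  ψ = 0.3528: g = 0.00258, g' = -1.0872 → ψ = 0.3552
Converged at ψ = 0.3552.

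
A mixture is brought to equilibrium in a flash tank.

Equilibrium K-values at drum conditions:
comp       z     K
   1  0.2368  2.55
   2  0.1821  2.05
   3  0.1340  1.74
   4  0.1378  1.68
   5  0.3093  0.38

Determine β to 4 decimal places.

Let β = V/F and solve Σ zᵢ(Kᵢ−1)/(1+β(Kᵢ−1)) = 0.
Feasibility: ΣzᵢKᵢ = 1.5593, Σzᵢ/Kᵢ = 1.1547 — both > 1, two phases present.
Newton iteration, β⁰ = 0.5:
  β = 0.5000: g = 0.19655, g' = -0.5912 → β = 0.8325
  β = 0.8325: g = -0.01283, g' = -0.7275 → β = 0.8148
  β = 0.8148: g = -0.00016, g' = -0.7099 → β = 0.8146
Converged at β = 0.8146.

β = 0.8146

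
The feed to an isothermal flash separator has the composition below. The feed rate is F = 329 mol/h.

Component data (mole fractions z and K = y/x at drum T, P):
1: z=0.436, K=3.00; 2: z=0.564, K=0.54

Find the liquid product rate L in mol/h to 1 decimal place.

L = 109.9 mol/h

Let β = V/F and solve Σ zᵢ(Kᵢ−1)/(1+β(Kᵢ−1)) = 0.
g(0) = ΣzᵢKᵢ − 1 = 0.613 and g(1) = 1 − Σzᵢ/Kᵢ = -0.190, so a root lies in (0, 1).
Binary case is linear: z₁(K₁−1)(1+β(K₂−1)) + z₂(K₂−1)(1+β(K₁−1)) = 0
⇒ β = [z₁(K₁−1)+z₂(K₂−1)] / [−(K₁−1)(K₂−1)] = 0.6126/0.9200 = 0.666
Then V = β·F = 0.6658·329 = 219.1 mol/h and L = F − V = 109.9 mol/h.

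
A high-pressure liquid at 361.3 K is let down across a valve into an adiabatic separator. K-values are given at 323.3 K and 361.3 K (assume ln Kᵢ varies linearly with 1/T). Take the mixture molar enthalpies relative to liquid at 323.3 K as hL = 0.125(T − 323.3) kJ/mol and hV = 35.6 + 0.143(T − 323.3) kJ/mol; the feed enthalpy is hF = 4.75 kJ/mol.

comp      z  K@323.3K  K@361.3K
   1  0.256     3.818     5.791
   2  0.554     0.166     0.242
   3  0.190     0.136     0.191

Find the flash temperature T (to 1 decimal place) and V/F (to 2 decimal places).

Adiabatic flash: solve Rachford–Rice at each trial T, then check hF = ψ·hV(T) + (1−ψ)·hL(T).
  T = 323.3 K: K = (3.818, 0.166, 0.136), RR gives ψ = 0.040, H_out = 1.429 kJ/mol
  T = 361.3 K: K = (5.791, 0.242, 0.191), RR gives ψ = 0.177, H_out = 11.161 kJ/mol
  T = 342.3 K: K = (4.757, 0.203, 0.163), RR gives ψ = 0.119, H_out = 6.649 kJ/mol
  T = 332.8 K: K = (4.275, 0.184, 0.149), RR gives ψ = 0.083, H_out = 4.161 kJ/mol
  T = 337.6 K: K = (4.515, 0.193, 0.156), RR gives ψ = 0.102, H_out = 5.443 kJ/mol
  T = 335.2 K: K = (4.394, 0.189, 0.153), RR gives ψ = 0.093, H_out = 4.809 kJ/mol
Linear interpolation between T = 332.8 (H_out = 4.161) and T = 335.2 (H_out = 4.809) on hF = 4.75 gives T ≈ 335.0 K, at which ψ = 0.09.

T = 335.0 K, V/F = 0.09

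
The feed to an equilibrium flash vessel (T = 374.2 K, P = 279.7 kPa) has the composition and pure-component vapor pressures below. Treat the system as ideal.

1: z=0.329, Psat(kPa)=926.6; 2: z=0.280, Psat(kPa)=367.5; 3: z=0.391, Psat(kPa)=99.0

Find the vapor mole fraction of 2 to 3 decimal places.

y_2 = 0.312

Raoult's law: Kᵢ = Pᵢˢᵃᵗ/P = Pᵢˢᵃᵗ/279.7.
  K_1 = 926.6/279.7 = 3.31284, K_2 = 367.5/279.7 = 1.31391, K_3 = 99.0/279.7 = 0.35395
Rachford–Rice: g(ψ) = Σ zᵢ(Kᵢ−1)/(1+ψ(Kᵢ−1)) = 0.
g(0) = ΣzᵢKᵢ − 1 = 0.596 and g(1) = 1 − Σzᵢ/Kᵢ = -0.417, so a root lies in (0, 1).
Iterate (Newton) starting at ψ = 0.5:
  ψ = 0.500: g = 0.0557, g' = -0.755 → ψ = 0.574
Converged at ψ = 0.574.
Compositions from xᵢ = zᵢ/(1+ψ(Kᵢ−1)), yᵢ = Kᵢxᵢ:
  1: x = 0.141, y = 0.468
  2: x = 0.237, y = 0.312
  3: x = 0.621, y = 0.220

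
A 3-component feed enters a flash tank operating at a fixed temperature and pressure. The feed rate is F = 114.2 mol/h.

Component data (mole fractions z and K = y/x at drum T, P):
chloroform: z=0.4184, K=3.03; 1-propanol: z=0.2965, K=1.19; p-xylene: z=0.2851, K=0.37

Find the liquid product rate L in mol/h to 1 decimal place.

L = 21.2 mol/h

Let β = V/F and solve Σ zᵢ(Kᵢ−1)/(1+β(Kᵢ−1)) = 0.
g(0) = ΣzᵢKᵢ − 1 = 0.7261 and g(1) = 1 − Σzᵢ/Kᵢ = -0.1578, so a root lies in (0, 1).
Iterate (Newton) starting at β = 0.5:
  β = 0.5000: g = 0.21075, g' = -0.6747 → β = 0.8123
  β = 0.8123: g = 0.00153, g' = -0.7285 → β = 0.8145
Converged at β = 0.8144.
Then V = β·F = 0.8144·114.2 = 93.0 mol/h and L = F − V = 21.2 mol/h.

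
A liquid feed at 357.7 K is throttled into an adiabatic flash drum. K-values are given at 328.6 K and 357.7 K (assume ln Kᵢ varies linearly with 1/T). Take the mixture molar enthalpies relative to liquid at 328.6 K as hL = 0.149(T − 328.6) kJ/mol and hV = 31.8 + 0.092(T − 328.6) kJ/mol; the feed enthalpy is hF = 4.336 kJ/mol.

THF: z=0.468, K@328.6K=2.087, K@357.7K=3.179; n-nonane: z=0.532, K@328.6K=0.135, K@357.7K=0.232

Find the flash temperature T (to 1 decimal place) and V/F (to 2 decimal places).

Adiabatic flash: solve Rachford–Rice at each trial T, then check hF = ψ·hV(T) + (1−ψ)·hL(T).
  T = 328.6 K: K = (2.087, 0.135), RR gives ψ = 0.052, H_out = 1.642 kJ/mol
  T = 357.7 K: K = (3.179, 0.232), RR gives ψ = 0.365, H_out = 15.344 kJ/mol
  T = 343.1 K: K = (2.597, 0.179), RR gives ψ = 0.237, H_out = 9.495 kJ/mol
  T = 335.9 K: K = (2.335, 0.156), RR gives ψ = 0.156, H_out = 5.987 kJ/mol
  T = 332.2 K: K = (2.207, 0.145), RR gives ψ = 0.107, H_out = 3.910 kJ/mol
  T = 334.0 K: K = (2.269, 0.150), RR gives ψ = 0.132, H_out = 4.949 kJ/mol
Linear interpolation between T = 332.2 (H_out = 3.910) and T = 334.0 (H_out = 4.949) on hF = 4.336 gives T ≈ 332.9 K, at which ψ = 0.12.

T = 332.9 K, V/F = 0.12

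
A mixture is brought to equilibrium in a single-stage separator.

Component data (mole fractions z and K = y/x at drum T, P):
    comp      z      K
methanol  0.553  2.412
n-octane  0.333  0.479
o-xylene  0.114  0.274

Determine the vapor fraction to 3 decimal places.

ψ = 0.633

Iterate (Newton) starting at ψ = 0.5:
  ψ = 0.500: g = 0.0932, g' = -0.692 → ψ = 0.635
  ψ = 0.635: g = -0.0008, g' = -0.715 → ψ = 0.633
Converged at ψ = 0.633.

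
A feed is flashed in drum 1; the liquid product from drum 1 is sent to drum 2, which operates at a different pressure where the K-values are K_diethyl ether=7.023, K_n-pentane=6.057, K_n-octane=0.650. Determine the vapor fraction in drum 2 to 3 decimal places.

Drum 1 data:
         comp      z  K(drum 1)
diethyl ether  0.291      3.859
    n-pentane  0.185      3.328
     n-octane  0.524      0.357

V/F (drum 2) = 0.416

Drum 1:
Rachford–Rice: g(ψ₁) = Σ zᵢ(Kᵢ−1)/(1+ψ₁(Kᵢ−1)) = 0.
Feasibility: ΣzᵢKᵢ = 1.926, Σzᵢ/Kᵢ = 1.599 — both > 1, two phases present.
Newton iteration, ψ₁⁰ = 0.3:
  ψ₁ = 0.300: g = 0.2840, g' = -1.369 → ψ₁ = 0.507
  ψ₁ = 0.507: g = 0.0369, g' = -1.084 → ψ₁ = 0.541
  ψ₁ = 0.541: g = 0.0002, g' = -1.072 → ψ₁ = 0.542
Converged at ψ₁ = 0.542.
Drum-1 compositions:
  diethyl ether: x = 0.114, y = 0.441
  n-pentane: x = 0.082, y = 0.272
  n-octane: x = 0.804, y = 0.287
Drum-2 feed = drum-1 liquid: z₂ = (0.1142, 0.0818, 0.8040).
Drum 2:
Newton–Raphson from ψ₂ = 0.61:
  ψ₂ = 0.610: g = -0.1093, g' = -0.474 → ψ₂ = 0.379
  ψ₂ = 0.379: g = 0.0266, g' = -0.760 → ψ₂ = 0.414
  ψ₂ = 0.414: g = 0.0012, g' = -0.692 → ψ₂ = 0.416
Converged at ψ₂ = 0.416.
  diethyl ether: x = 0.033, y = 0.229
  n-pentane: x = 0.026, y = 0.160
  n-octane: x = 0.941, y = 0.612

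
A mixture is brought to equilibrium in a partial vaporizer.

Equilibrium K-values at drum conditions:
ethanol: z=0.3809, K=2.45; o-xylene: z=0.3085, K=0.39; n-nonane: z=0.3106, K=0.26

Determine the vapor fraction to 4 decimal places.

ψ = 0.1366

Material balance + equilibrium reduce to Σ zᵢ(Kᵢ−1)/(1+ψ(Kᵢ−1)) = 0.
g(0) = ΣzᵢKᵢ − 1 = 0.1343 and g(1) = 1 − Σzᵢ/Kᵢ = -1.1411, so a root lies in (0, 1).
Newton–Raphson from ψ = 0.67:
  ψ = 0.6700: g = -0.49397, g' = -1.2034 → ψ = 0.2595
  ψ = 0.2595: g = -0.10676, g' = -0.8454 → ψ = 0.1332
  ψ = 0.1332: g = 0.00307, g' = -0.9078 → ψ = 0.1366
Converged at ψ = 0.1366.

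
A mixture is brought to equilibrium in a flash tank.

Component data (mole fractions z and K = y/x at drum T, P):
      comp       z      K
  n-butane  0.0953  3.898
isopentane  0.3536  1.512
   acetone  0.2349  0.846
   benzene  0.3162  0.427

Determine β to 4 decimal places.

β = 0.4110

Rachford–Rice: g(β) = Σ zᵢ(Kᵢ−1)/(1+β(Kᵢ−1)) = 0.
Check two-phase: ΣzᵢKᵢ = 1.2399 > 1 and Σzᵢ/Kᵢ = 1.2765 > 1, so g(0) = 0.2399 > 0 and g(1) = -0.2765 < 0.
Iterate (Newton) starting at β = 0.5:
  β = 0.5000: g = -0.03621, g' = -0.4027 → β = 0.4101
  β = 0.4101: g = 0.00039, g' = -0.4142 → β = 0.4110
Converged at β = 0.4110.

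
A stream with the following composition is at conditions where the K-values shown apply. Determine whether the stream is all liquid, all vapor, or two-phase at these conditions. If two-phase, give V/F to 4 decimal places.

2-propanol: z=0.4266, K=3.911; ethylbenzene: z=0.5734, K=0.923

ΣzᵢKᵢ = 2.1977; Σzᵢ/Kᵢ = 0.7303.
Since Σzᵢ/Kᵢ < 1 the mixture is above its dew point — single vapor phase.

all vapor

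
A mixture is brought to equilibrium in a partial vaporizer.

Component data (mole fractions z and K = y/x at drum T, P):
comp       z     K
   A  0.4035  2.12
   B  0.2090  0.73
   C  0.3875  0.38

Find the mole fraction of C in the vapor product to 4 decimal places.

Material balance + equilibrium reduce to Σ zᵢ(Kᵢ−1)/(1+β(Kᵢ−1)) = 0.
Check two-phase: ΣzᵢKᵢ = 1.1552 > 1 and Σzᵢ/Kᵢ = 1.4964 > 1, so g(0) = 0.1552 > 0 and g(1) = -0.4964 < 0.
Newton iteration, β⁰ = 0.5:
  β = 0.5000: g = -0.12373, g' = -0.5412 → β = 0.2714
  β = 0.2714: g = -0.00316, g' = -0.5307 → β = 0.2654
Converged at β = 0.2654.
Compositions from xᵢ = zᵢ/(1+β(Kᵢ−1)), yᵢ = Kᵢxᵢ:
  A: x = 0.3110, y = 0.6594
  B: x = 0.2251, y = 0.1643
  C: x = 0.4638, y = 0.1763

y_C = 0.1763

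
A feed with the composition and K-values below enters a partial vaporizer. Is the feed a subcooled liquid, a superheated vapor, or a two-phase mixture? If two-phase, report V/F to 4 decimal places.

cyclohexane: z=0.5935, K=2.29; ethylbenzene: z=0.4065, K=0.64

superheated vapor

ΣzᵢKᵢ = 1.6193; Σzᵢ/Kᵢ = 0.8943.
Since Σzᵢ/Kᵢ < 1 the mixture is above its dew point — single vapor phase.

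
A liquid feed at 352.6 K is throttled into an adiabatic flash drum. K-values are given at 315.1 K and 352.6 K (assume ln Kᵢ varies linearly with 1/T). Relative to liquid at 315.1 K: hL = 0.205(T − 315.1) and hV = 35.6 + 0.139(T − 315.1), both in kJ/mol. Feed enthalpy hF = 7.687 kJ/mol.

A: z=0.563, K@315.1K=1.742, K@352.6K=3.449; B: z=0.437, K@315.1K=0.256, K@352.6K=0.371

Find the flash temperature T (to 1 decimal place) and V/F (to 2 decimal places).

Adiabatic flash: solve Rachford–Rice at each trial T, then check hF = ψ·hV(T) + (1−ψ)·hL(T).
  T = 315.1 K: K = (1.742, 0.256), RR gives ψ = 0.168, H_out = 5.973 kJ/mol
  T = 352.6 K: K = (3.449, 0.371), RR gives ψ = 0.717, H_out = 31.426 kJ/mol
  T = 333.9 K: K = (2.501, 0.312), RR gives ψ = 0.527, H_out = 21.949 kJ/mol
  T = 324.5 K: K = (2.098, 0.283), RR gives ψ = 0.388, H_out = 15.483 kJ/mol
  T = 319.8 K: K = (1.914, 0.269), RR gives ψ = 0.293, H_out = 11.296 kJ/mol
  T = 317.5 K: K = (1.829, 0.263), RR gives ψ = 0.236, H_out = 8.870 kJ/mol
Linear interpolation between T = 315.1 (H_out = 5.973) and T = 317.5 (H_out = 8.870) on hF = 7.687 gives T ≈ 316.5 K, at which ψ = 0.21.

T = 316.5 K, V/F = 0.21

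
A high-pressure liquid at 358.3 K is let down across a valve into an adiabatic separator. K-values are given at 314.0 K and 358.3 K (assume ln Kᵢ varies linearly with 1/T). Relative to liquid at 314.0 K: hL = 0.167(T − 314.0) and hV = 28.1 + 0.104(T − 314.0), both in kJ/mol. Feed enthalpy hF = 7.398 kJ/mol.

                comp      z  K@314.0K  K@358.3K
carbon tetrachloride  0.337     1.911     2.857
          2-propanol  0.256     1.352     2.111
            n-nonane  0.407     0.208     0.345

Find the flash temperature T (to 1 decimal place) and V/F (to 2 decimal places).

Adiabatic flash: solve Rachford–Rice at each trial T, then check hF = ψ·hV(T) + (1−ψ)·hL(T).
  T = 314.0 K: K = (1.911, 1.352, 0.208), RR gives ψ = 0.132, H_out = 3.718 kJ/mol
  T = 358.3 K: K = (2.857, 2.111, 0.345), RR gives ψ = 0.632, H_out = 23.397 kJ/mol
  T = 336.1 K: K = (2.367, 1.714, 0.272), RR gives ψ = 0.428, H_out = 15.132 kJ/mol
  T = 325.1 K: K = (2.135, 1.529, 0.239), RR gives ψ = 0.302, H_out = 10.117 kJ/mol
  T = 319.6 K: K = (2.023, 1.440, 0.223), RR gives ψ = 0.225, H_out = 7.170 kJ/mol
  T = 322.4 K: K = (2.080, 1.485, 0.231), RR gives ψ = 0.265, H_out = 8.717 kJ/mol
  T = 321.0 K: K = (2.051, 1.463, 0.227), RR gives ψ = 0.245, H_out = 7.957 kJ/mol
Linear interpolation between T = 319.6 (H_out = 7.170) and T = 321.0 (H_out = 7.957) on hF = 7.398 gives T ≈ 320.0 K, at which ψ = 0.23.

T = 320.0 K, V/F = 0.23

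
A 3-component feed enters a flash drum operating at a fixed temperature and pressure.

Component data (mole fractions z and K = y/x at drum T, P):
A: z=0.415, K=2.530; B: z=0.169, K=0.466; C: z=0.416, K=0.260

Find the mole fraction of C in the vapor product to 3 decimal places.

Material balance + equilibrium reduce to Σ zᵢ(Kᵢ−1)/(1+ψ(Kᵢ−1)) = 0.
Feasibility: ΣzᵢKᵢ = 1.237, Σzᵢ/Kᵢ = 2.127 — both > 1, two phases present.
Newton–Raphson from ψ = 0.66:
  ψ = 0.660: g = -0.4252, g' = -1.226 → ψ = 0.313
  ψ = 0.313: g = -0.0798, g' = -0.899 → ψ = 0.224
  ψ = 0.224: g = 0.0010, g' = -0.928 → ψ = 0.225
Converged at ψ = 0.225.
Compositions from xᵢ = zᵢ/(1+ψ(Kᵢ−1)), yᵢ = Kᵢxᵢ:
  A: x = 0.309, y = 0.781
  B: x = 0.192, y = 0.090
  C: x = 0.499, y = 0.130

y_C = 0.130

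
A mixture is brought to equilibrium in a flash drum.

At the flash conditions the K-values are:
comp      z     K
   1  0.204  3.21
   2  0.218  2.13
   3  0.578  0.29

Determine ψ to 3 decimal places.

Rachford–Rice: g(ψ) = Σ zᵢ(Kᵢ−1)/(1+ψ(Kᵢ−1)) = 0.
Check two-phase: ΣzᵢKᵢ = 1.287 > 1 and Σzᵢ/Kᵢ = 2.159 > 1, so g(0) = 0.287 > 0 and g(1) = -1.159 < 0.
Newton–Raphson from ψ = 0.55:
  ψ = 0.550: g = -0.3179, g' = -1.093 → ψ = 0.259
  ψ = 0.259: g = -0.0258, g' = -1.007 → ψ = 0.234
Converged at ψ = 0.234.

ψ = 0.234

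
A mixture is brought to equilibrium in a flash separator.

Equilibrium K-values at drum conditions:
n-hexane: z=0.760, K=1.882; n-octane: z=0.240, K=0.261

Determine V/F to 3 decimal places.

V/F = 0.756

Material balance + equilibrium reduce to Σ zᵢ(Kᵢ−1)/(1+V/F(Kᵢ−1)) = 0.
Check two-phase: ΣzᵢKᵢ = 1.493 > 1 and Σzᵢ/Kᵢ = 1.323 > 1, so g(0) = 0.493 > 0 and g(1) = -0.323 < 0.
Binary case is linear: z₁(K₁−1)(1+V/F(K₂−1)) + z₂(K₂−1)(1+V/F(K₁−1)) = 0
⇒ V/F = [z₁(K₁−1)+z₂(K₂−1)] / [−(K₁−1)(K₂−1)] = 0.4930/0.6518 = 0.756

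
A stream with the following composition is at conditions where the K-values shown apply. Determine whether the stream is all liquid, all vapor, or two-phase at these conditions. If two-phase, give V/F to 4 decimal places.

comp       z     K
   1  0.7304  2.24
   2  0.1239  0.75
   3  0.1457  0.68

ΣzᵢKᵢ = 1.8281; Σzᵢ/Kᵢ = 0.7055.
Since Σzᵢ/Kᵢ < 1 the mixture is above its dew point — single vapor phase.

all vapor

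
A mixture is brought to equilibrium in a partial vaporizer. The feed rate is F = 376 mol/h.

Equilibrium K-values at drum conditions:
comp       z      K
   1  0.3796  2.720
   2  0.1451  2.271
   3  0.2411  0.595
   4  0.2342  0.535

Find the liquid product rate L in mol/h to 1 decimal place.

Material balance + equilibrium reduce to Σ zᵢ(Kᵢ−1)/(1+β(Kᵢ−1)) = 0.
Check two-phase: ΣzᵢKᵢ = 1.6308 > 1 and Σzᵢ/Kᵢ = 1.0464 > 1, so g(0) = 0.6308 > 0 and g(1) = -0.0464 < 0.
Newton iteration, β⁰ = 0.5:
  β = 0.5000: g = 0.19946, g' = -0.5604 → β = 0.8559
  β = 0.8559: g = 0.02207, g' = -0.4699 → β = 0.9029
  β = 0.9029: g = -0.00003, g' = -0.4719 → β = 0.9028
Converged at β = 0.9028.
Then V = β·F = 0.9028·376 = 339.5 mol/h and L = F − V = 36.5 mol/h.

L = 36.5 mol/h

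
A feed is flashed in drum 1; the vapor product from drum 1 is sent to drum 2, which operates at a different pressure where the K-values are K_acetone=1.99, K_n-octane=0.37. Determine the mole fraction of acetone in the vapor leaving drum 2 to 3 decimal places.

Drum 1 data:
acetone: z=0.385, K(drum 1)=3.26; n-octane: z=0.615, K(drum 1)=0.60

Drum 1:
Rachford–Rice: g(ψ₁) = Σ zᵢ(Kᵢ−1)/(1+ψ₁(Kᵢ−1)) = 0.
g(0) = ΣzᵢKᵢ − 1 = 0.624 and g(1) = 1 − Σzᵢ/Kᵢ = -0.143, so a root lies in (0, 1).
Binary case is linear: z₁(K₁−1)(1+ψ₁(K₂−1)) + z₂(K₂−1)(1+ψ₁(K₁−1)) = 0
⇒ ψ₁ = [z₁(K₁−1)+z₂(K₂−1)] / [−(K₁−1)(K₂−1)] = 0.6241/0.9040 = 0.690
Drum-1 compositions:
  acetone: x = 0.150, y = 0.490
  n-octane: x = 0.850, y = 0.510
Drum-2 feed = drum-1 vapor: z₂ = (0.4902, 0.5098).
Drum 2:
Iterate (Newton) starting at ψ₂ = 0.5:
  ψ₂ = 0.500: g = -0.1442, g' = -0.646 → ψ₂ = 0.277
  ψ₂ = 0.277: g = -0.0081, g' = -0.593 → ψ₂ = 0.263
Converged at ψ₂ = 0.263.
  acetone: x = 0.389, y = 0.774
  n-octane: x = 0.611, y = 0.226

y_acetone (drum 2) = 0.774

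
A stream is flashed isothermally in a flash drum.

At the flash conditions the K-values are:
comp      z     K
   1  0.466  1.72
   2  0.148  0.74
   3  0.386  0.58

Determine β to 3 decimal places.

β = 0.489

Let β = V/F and solve Σ zᵢ(Kᵢ−1)/(1+β(Kᵢ−1)) = 0.
Feasibility: ΣzᵢKᵢ = 1.135, Σzᵢ/Kᵢ = 1.136 — both > 1, two phases present.
Iterate (Newton) starting at β = 0.5:
  β = 0.500: g = -0.0027, g' = -0.253 → β = 0.489
Converged at β = 0.489.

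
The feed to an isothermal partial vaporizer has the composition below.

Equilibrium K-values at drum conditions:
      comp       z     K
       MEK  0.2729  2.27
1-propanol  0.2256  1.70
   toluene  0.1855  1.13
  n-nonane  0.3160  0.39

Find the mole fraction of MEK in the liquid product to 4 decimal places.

x_MEK = 0.1492

Material balance + equilibrium reduce to Σ zᵢ(Kᵢ−1)/(1+ψ(Kᵢ−1)) = 0.
Check two-phase: ΣzᵢKᵢ = 1.3359 > 1 and Σzᵢ/Kᵢ = 1.2273 > 1, so g(0) = 0.3359 > 0 and g(1) = -0.2273 < 0.
Newton iteration, ψ⁰ = 0.68:
  ψ = 0.6800: g = -0.01427, g' = -0.5235 → ψ = 0.6527
  ψ = 0.6527: g = -0.00017, g' = -0.5110 → ψ = 0.6524
Converged at ψ = 0.6524.
Compositions from xᵢ = zᵢ/(1+ψ(Kᵢ−1)), yᵢ = Kᵢxᵢ:
  MEK: x = 0.1492, y = 0.3388
  1-propanol: x = 0.1549, y = 0.2633
  toluene: x = 0.1710, y = 0.1932
  n-nonane: x = 0.5249, y = 0.2047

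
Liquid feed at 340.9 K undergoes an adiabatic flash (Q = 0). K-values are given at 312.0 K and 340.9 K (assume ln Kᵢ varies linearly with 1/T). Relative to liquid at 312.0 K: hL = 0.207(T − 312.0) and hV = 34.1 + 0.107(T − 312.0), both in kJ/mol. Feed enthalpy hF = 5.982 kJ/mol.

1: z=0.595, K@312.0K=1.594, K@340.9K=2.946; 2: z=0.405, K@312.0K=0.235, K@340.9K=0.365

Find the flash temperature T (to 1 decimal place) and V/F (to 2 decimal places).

T = 313.6 K, V/F = 0.17

Adiabatic flash: solve Rachford–Rice at each trial T, then check hF = ψ·hV(T) + (1−ψ)·hL(T).
  T = 312.0 K: K = (1.594, 0.235), RR gives ψ = 0.096, H_out = 3.272 kJ/mol
  T = 340.9 K: K = (2.946, 0.365), RR gives ψ = 0.729, H_out = 28.731 kJ/mol
  T = 326.4 K: K = (2.194, 0.296), RR gives ψ = 0.505, H_out = 19.490 kJ/mol
  T = 319.2 K: K = (1.877, 0.264), RR gives ψ = 0.347, H_out = 13.068 kJ/mol
  T = 315.6 K: K = (1.731, 0.249), RR gives ψ = 0.239, H_out = 8.804 kJ/mol
  T = 313.8 K: K = (1.662, 0.242), RR gives ψ = 0.173, H_out = 6.239 kJ/mol
Linear interpolation between T = 312.0 (H_out = 3.272) and T = 313.8 (H_out = 6.239) on hF = 5.982 gives T ≈ 313.6 K, at which ψ = 0.17.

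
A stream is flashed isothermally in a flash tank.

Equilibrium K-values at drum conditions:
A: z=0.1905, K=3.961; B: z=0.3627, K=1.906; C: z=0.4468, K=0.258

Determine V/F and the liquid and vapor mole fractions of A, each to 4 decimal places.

Material balance + equilibrium reduce to Σ zᵢ(Kᵢ−1)/(1+V/F(Kᵢ−1)) = 0.
Feasibility: ΣzᵢKᵢ = 1.5612, Σzᵢ/Kᵢ = 1.9702 — both > 1, two phases present.
Newton iteration, V/F⁰ = 0.34:
  V/F = 0.3400: g = 0.08893, g' = -1.0287 → V/F = 0.4264
  V/F = 0.4264: g = 0.00134, g' = -1.0076 → V/F = 0.4278
Converged at V/F = 0.4278.
Compositions from xᵢ = zᵢ/(1+V/F(Kᵢ−1)), yᵢ = Kᵢxᵢ:
  A: x = 0.0840, y = 0.3329
  B: x = 0.2614, y = 0.4982
  C: x = 0.6546, y = 0.1689

V/F = 0.4278, x_A = 0.0840, y_A = 0.3329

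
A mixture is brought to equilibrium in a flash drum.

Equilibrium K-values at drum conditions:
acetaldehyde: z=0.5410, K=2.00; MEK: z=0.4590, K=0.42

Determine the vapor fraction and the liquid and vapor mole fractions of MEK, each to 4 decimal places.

ψ = 0.4738, x_MEK = 0.6329, y_MEK = 0.2658

Binary case is linear: z₁(K₁−1)(1+ψ(K₂−1)) + z₂(K₂−1)(1+ψ(K₁−1)) = 0
⇒ ψ = [z₁(K₁−1)+z₂(K₂−1)] / [−(K₁−1)(K₂−1)] = 0.27478/0.58000 = 0.4738
Compositions from xᵢ = zᵢ/(1+ψ(Kᵢ−1)), yᵢ = Kᵢxᵢ:
  acetaldehyde: x = 0.3671, y = 0.7342
  MEK: x = 0.6329, y = 0.2658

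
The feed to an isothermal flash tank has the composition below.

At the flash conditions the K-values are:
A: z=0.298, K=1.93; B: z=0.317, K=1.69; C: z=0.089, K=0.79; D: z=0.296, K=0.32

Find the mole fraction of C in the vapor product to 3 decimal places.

Material balance + equilibrium reduce to Σ zᵢ(Kᵢ−1)/(1+β(Kᵢ−1)) = 0.
Feasibility: ΣzᵢKᵢ = 1.276, Σzᵢ/Kᵢ = 1.380 — both > 1, two phases present.
Newton–Raphson from β = 0.4:
  β = 0.400: g = 0.0765, g' = -0.493 → β = 0.555
  β = 0.555: g = -0.0037, g' = -0.549 → β = 0.549
Converged at β = 0.549.
Compositions from xᵢ = zᵢ/(1+β(Kᵢ−1)), yᵢ = Kᵢxᵢ:
  A: x = 0.197, y = 0.381
  B: x = 0.230, y = 0.389
  C: x = 0.101, y = 0.079
  D: x = 0.472, y = 0.151

y_C = 0.079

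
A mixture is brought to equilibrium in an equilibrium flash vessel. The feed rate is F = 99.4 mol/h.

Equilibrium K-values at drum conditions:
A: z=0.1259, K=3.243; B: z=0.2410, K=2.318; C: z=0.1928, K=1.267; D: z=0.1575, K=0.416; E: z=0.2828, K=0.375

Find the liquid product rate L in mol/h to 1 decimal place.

Rachford–Rice: g(V/F) = Σ zᵢ(Kᵢ−1)/(1+V/F(Kᵢ−1)) = 0.
Feasibility: ΣzᵢKᵢ = 1.3828, Σzᵢ/Kᵢ = 1.4277 — both > 1, two phases present.
Newton–Raphson from V/F = 0.34:
  V/F = 0.3400: g = 0.08754, g' = -0.6768 → V/F = 0.4693
  V/F = 0.4693: g = 0.00273, g' = -0.6441 → V/F = 0.4736
Converged at V/F = 0.4736.
Then V = V/F·F = 0.4736·99.4 = 47.1 mol/h and L = F − V = 52.3 mol/h.

L = 52.3 mol/h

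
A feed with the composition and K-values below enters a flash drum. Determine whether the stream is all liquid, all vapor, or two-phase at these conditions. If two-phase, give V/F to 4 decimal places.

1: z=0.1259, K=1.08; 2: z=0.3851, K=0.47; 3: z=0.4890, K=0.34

ΣzᵢKᵢ = 0.4832; Σzᵢ/Kᵢ = 2.3742.
Since ΣzᵢKᵢ < 1 the mixture is below its bubble point — single liquid phase.

all liquid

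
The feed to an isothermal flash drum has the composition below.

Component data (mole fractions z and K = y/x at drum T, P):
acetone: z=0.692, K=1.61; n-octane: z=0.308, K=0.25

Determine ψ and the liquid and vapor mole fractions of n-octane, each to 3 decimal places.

Binary case is linear: z₁(K₁−1)(1+ψ(K₂−1)) + z₂(K₂−1)(1+ψ(K₁−1)) = 0
⇒ ψ = [z₁(K₁−1)+z₂(K₂−1)] / [−(K₁−1)(K₂−1)] = 0.1911/0.4575 = 0.418
Compositions from xᵢ = zᵢ/(1+ψ(Kᵢ−1)), yᵢ = Kᵢxᵢ:
  acetone: x = 0.551, y = 0.888
  n-octane: x = 0.449, y = 0.112

ψ = 0.418, x_n-octane = 0.449, y_n-octane = 0.112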